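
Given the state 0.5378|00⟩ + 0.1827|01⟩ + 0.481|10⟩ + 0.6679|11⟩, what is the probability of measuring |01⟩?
0.03338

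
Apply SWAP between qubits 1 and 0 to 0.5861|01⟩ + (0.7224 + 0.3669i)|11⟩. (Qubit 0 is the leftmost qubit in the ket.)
0.5861|10⟩ + (0.7224 + 0.3669i)|11⟩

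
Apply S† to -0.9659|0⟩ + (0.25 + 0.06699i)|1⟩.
-0.9659|0⟩ + (0.06699 - 0.25i)|1⟩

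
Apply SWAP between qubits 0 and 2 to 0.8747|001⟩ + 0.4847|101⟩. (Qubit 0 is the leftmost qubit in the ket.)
0.8747|100⟩ + 0.4847|101⟩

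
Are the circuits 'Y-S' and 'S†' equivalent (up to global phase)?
No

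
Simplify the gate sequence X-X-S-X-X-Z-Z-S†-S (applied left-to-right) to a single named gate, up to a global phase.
S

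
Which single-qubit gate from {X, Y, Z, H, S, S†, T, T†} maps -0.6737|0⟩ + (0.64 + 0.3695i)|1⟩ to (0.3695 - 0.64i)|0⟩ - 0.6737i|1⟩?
Y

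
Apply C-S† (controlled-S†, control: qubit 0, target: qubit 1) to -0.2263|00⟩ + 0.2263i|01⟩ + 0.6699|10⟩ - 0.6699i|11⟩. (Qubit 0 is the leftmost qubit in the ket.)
-0.2263|00⟩ + 0.2263i|01⟩ + 0.6699|10⟩ - 0.6699|11⟩

C-S† leaves the control-|0⟩ kets |00⟩, |01⟩ unchanged and applies S† to qubit 1 on the control-|1⟩ pair (|10⟩, |11⟩).
S† = [[1, 0], [0, -i]].
With a = amp(|10⟩) = 0.6699 and b = amp(|11⟩) = -0.6699i:
new amp(|10⟩) = (1)·a = 0.6699
new amp(|11⟩) = (-i)·b = -0.6699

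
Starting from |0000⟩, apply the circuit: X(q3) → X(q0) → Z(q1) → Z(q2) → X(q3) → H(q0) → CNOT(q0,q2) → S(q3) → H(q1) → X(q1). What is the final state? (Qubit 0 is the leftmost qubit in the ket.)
1/2|0000⟩ + 1/2|0100⟩ - 1/2|1010⟩ - 1/2|1110⟩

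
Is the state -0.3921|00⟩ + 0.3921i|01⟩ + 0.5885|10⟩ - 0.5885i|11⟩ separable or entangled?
Separable

Writing the state as a|00⟩ + b|01⟩ + c|10⟩ + d|11⟩, it is a product state iff ad − bc = 0.
Here (a, b, c, d) = (-0.3921, 0.3921i, 0.5885, -0.5885i): ad − bc = (-0.3921)(-0.5885i) − (0.3921i)(0.5885) = 0, so the state is separable.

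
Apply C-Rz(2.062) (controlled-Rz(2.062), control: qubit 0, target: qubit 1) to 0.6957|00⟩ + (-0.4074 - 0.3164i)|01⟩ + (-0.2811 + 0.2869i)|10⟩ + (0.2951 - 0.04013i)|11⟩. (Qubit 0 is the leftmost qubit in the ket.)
0.6957|00⟩ + (-0.4074 - 0.3164i)|01⟩ + (0.1016 + 0.3886i)|10⟩ + (0.1861 + 0.2325i)|11⟩

C-Rz(2.062) leaves the control-|0⟩ kets |00⟩, |01⟩ unchanged and applies Rz(2.062) to qubit 1 on the control-|1⟩ pair (|10⟩, |11⟩).
Rz(2.062) = [[e^(−iθ/2), 0], [0, e^(iθ/2)]] with e^(±iθ/2) = cos(θ/2) ± i·sin(θ/2); θ = 2.062, cos(θ/2) ≈ 0.513961, sin(θ/2) ≈ 0.857813.
With a = amp(|10⟩) = (-0.2811 + 0.2869i) and b = amp(|11⟩) = (0.2951 - 0.04013i):
new amp(|10⟩) = (0.513961 - 0.857813i)·a = (0.1016 + 0.3886i)
new amp(|11⟩) = (0.513961 + 0.857813i)·b = (0.1861 + 0.2325i)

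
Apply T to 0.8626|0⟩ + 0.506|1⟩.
0.8626|0⟩ + (0.3578 + 0.3578i)|1⟩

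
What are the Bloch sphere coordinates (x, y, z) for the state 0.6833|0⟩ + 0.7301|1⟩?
(0.9978, 0, -0.06615)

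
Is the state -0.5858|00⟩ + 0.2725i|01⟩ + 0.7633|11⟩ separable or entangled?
Entangled

Writing the state as a|00⟩ + b|01⟩ + c|10⟩ + d|11⟩, it is a product state iff ad − bc = 0.
Here (a, b, c, d) = (-0.5858, 0.2725i, 0, 0.7633): ad − bc = (-0.5858)(0.7633) − (0.2725i)(0) = -0.4471 ≠ 0, so the state is entangled.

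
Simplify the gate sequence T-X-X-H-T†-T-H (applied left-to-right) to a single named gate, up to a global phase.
T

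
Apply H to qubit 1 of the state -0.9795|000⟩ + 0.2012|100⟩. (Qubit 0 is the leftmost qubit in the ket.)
-0.6926|000⟩ - 0.6926|010⟩ + 0.1423|100⟩ + 0.1423|110⟩

H on qubit 1 mixes each pair of kets that differ only in qubit 1: amplitudes (a, b) of (|…0…⟩, |…1…⟩) become ((a + b)/√2, (a − b)/√2). Kets absent from the input have amplitude 0.
(|000⟩, |010⟩): (a, b) = (-0.9795, 0) → (-0.6926, -0.6926)
(|100⟩, |110⟩): (a, b) = (0.2012, 0) → (0.1423, 0.1423)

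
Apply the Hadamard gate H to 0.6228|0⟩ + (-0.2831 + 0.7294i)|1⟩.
(0.2402 + 0.5158i)|0⟩ + (0.6406 - 0.5158i)|1⟩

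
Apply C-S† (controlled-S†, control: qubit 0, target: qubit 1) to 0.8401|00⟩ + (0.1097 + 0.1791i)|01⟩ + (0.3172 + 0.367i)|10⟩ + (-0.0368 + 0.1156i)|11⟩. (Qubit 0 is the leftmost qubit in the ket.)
0.8401|00⟩ + (0.1097 + 0.1791i)|01⟩ + (0.3172 + 0.367i)|10⟩ + (0.1156 + 0.0368i)|11⟩

C-S† leaves the control-|0⟩ kets |00⟩, |01⟩ unchanged and applies S† to qubit 1 on the control-|1⟩ pair (|10⟩, |11⟩).
S† = [[1, 0], [0, -i]].
With a = amp(|10⟩) = (0.3172 + 0.367i) and b = amp(|11⟩) = (-0.0368 + 0.1156i):
new amp(|10⟩) = (1)·a = (0.3172 + 0.367i)
new amp(|11⟩) = (-i)·b = (0.1156 + 0.0368i)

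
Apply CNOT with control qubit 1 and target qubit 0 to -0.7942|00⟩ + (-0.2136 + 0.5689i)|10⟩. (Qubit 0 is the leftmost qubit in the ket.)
-0.7942|00⟩ + (-0.2136 + 0.5689i)|10⟩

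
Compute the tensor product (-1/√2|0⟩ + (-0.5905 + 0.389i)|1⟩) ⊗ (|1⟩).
-1/√2|01⟩ + (-0.5905 + 0.389i)|11⟩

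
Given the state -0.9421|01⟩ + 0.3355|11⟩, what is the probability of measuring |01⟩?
0.8876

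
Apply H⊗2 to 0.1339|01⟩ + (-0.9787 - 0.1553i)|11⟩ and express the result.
(-0.4224 - 0.07765i)|00⟩ + (0.4224 + 0.07765i)|01⟩ + (0.5563 + 0.07765i)|10⟩ + (-0.5563 - 0.07765i)|11⟩

H⊗2 gives amp(|y⟩) = (1/2) Σ_x (−1)^(x·y) amp(|x⟩), where x·y is the number of positions in which both x and y have a 1.
|00⟩: (0.1339 + (-0.9787 - 0.1553i))/2 = (-0.4224 - 0.07765i)
|01⟩: (-0.1339 - (-0.9787 - 0.1553i))/2 = (0.4224 + 0.07765i)
|10⟩: (0.1339 - (-0.9787 - 0.1553i))/2 = (0.5563 + 0.07765i)
|11⟩: (-0.1339 + (-0.9787 - 0.1553i))/2 = (-0.5563 - 0.07765i)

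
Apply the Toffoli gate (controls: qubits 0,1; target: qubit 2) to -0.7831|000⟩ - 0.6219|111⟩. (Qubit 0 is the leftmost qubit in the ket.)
-0.7831|000⟩ - 0.6219|110⟩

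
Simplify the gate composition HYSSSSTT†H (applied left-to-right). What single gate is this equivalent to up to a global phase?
Y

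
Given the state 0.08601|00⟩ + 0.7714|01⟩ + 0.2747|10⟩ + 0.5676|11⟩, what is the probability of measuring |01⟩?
0.5951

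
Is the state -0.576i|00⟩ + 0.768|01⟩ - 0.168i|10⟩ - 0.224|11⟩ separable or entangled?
Entangled

Writing the state as a|00⟩ + b|01⟩ + c|10⟩ + d|11⟩, it is a product state iff ad − bc = 0.
Here (a, b, c, d) = (-0.576i, 0.768, -0.168i, -0.224): ad − bc = (-0.576i)(-0.224) − (0.768)(-0.168i) = 0.258i ≠ 0, so the state is entangled.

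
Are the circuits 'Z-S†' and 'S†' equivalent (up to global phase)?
No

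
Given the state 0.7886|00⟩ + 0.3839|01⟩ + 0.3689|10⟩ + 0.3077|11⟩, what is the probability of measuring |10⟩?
0.1361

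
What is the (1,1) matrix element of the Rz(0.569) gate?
(0.9598 + 0.2807i)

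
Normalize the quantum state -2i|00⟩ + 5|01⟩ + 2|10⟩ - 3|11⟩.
-0.3086i|00⟩ + 0.7715|01⟩ + 0.3086|10⟩ - 0.4629|11⟩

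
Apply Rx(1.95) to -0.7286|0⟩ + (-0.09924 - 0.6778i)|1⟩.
(-0.9699 + 0.08214i)|0⟩ + (-0.05569 + 0.2227i)|1⟩

Rx(1.95) = [[cos(θ/2), −i·sin(θ/2)], [−i·sin(θ/2), cos(θ/2)]]; θ = 1.95, cos(θ/2) ≈ 0.561168, sin(θ/2) ≈ 0.827702.
With a = amp(|0⟩) = -0.7286 and b = amp(|1⟩) = (-0.09924 - 0.6778i):
new amp(|0⟩) = (0.561168)·a + (-0.827702i)·b = (-0.9699 + 0.08214i)
new amp(|1⟩) = (-0.827702i)·a + (0.561168)·b = (-0.05569 + 0.2227i)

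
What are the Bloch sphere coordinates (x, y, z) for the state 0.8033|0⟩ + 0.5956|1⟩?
(0.9569, 0, 0.2906)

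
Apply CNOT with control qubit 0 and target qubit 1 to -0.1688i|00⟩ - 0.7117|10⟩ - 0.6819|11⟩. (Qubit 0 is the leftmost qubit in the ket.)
-0.1688i|00⟩ - 0.6819|10⟩ - 0.7117|11⟩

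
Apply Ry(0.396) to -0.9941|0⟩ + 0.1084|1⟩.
-0.996|0⟩ - 0.08927|1⟩

Ry(0.396) = [[cos(θ/2), −sin(θ/2)], [sin(θ/2), cos(θ/2)]]; θ = 0.396, cos(θ/2) ≈ 0.980462, sin(θ/2) ≈ 0.196709.
With a = amp(|0⟩) = -0.9941 and b = amp(|1⟩) = 0.1084:
new amp(|0⟩) = (0.980462)·a + (-0.196709)·b = -0.996
new amp(|1⟩) = (0.196709)·a + (0.980462)·b = -0.08927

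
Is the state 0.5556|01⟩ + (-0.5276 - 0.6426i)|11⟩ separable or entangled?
Separable

Writing the state as a|00⟩ + b|01⟩ + c|10⟩ + d|11⟩, it is a product state iff ad − bc = 0.
Here (a, b, c, d) = (0, 0.5556, 0, (-0.5276 - 0.6426i)): ad − bc = (0)(-0.5276 - 0.6426i) − (0.5556)(0) = 0, so the state is separable.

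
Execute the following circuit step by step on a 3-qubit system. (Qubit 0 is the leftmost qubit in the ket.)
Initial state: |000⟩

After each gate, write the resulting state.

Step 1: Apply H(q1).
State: 1/√2|000⟩ + 1/√2|010⟩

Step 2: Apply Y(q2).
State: (1/√2)i|001⟩ + (1/√2)i|011⟩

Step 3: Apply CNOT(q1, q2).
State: (1/√2)i|001⟩ + (1/√2)i|010⟩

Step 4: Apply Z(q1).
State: (1/√2)i|001⟩ - (1/√2)i|010⟩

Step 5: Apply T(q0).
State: (1/√2)i|001⟩ - (1/√2)i|010⟩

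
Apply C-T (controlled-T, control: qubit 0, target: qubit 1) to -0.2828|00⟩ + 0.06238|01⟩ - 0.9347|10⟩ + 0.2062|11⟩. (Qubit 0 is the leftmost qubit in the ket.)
-0.2828|00⟩ + 0.06238|01⟩ - 0.9347|10⟩ + (0.1458 + 0.1458i)|11⟩

C-T leaves the control-|0⟩ kets |00⟩, |01⟩ unchanged and applies T to qubit 1 on the control-|1⟩ pair (|10⟩, |11⟩).
T = [[1, 0], [0, (1/√2 + (1/√2)i)]].
With a = amp(|10⟩) = -0.9347 and b = amp(|11⟩) = 0.2062:
new amp(|10⟩) = (1)·a = -0.9347
new amp(|11⟩) = (1/√2 + (1/√2)i)·b = (0.1458 + 0.1458i)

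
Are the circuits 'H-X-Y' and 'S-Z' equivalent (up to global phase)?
No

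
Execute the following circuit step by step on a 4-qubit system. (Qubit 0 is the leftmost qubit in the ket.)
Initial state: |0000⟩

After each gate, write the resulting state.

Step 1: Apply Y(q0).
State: i|1000⟩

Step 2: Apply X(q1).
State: i|1100⟩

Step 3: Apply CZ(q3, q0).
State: i|1100⟩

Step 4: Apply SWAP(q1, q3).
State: i|1001⟩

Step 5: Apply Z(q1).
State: i|1001⟩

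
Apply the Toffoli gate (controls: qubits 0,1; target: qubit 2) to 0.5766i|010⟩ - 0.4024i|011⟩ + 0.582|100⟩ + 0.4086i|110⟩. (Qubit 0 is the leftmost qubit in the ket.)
0.5766i|010⟩ - 0.4024i|011⟩ + 0.582|100⟩ + 0.4086i|111⟩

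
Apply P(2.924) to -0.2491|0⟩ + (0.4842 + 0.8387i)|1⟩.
-0.2491|0⟩ + (-0.6538 - 0.7144i)|1⟩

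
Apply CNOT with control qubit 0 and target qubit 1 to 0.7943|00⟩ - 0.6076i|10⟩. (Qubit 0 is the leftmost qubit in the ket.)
0.7943|00⟩ - 0.6076i|11⟩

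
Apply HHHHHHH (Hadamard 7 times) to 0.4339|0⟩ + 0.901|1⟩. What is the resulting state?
0.9439|0⟩ - 0.3303|1⟩

H² = I, so H^7 = H: a single Hadamard. With (a, b) = (0.4339, 0.901), H gives ((a + b)/√2, (a − b)/√2) = (0.9439, -0.3303).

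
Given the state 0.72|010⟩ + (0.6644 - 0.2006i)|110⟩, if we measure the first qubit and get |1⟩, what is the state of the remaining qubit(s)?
(0.9573 - 0.289i)|10⟩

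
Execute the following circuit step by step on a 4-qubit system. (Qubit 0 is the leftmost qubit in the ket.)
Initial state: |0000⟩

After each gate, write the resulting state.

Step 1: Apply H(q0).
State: 1/√2|0000⟩ + 1/√2|1000⟩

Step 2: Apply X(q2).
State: 1/√2|0010⟩ + 1/√2|1010⟩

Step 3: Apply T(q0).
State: 1/√2|0010⟩ + (1/2 + (1/2)i)|1010⟩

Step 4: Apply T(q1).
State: 1/√2|0010⟩ + (1/2 + (1/2)i)|1010⟩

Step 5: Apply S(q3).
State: 1/√2|0010⟩ + (1/2 + (1/2)i)|1010⟩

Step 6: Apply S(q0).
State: 1/√2|0010⟩ + (-1/2 + (1/2)i)|1010⟩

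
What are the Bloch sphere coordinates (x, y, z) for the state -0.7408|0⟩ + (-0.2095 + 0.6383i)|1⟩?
(0.3104, -0.9457, 0.09747)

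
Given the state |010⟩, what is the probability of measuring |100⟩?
0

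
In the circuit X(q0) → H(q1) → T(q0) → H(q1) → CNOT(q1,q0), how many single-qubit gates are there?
4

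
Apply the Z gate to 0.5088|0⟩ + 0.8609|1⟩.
0.5088|0⟩ - 0.8609|1⟩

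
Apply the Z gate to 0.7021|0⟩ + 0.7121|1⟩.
0.7021|0⟩ - 0.7121|1⟩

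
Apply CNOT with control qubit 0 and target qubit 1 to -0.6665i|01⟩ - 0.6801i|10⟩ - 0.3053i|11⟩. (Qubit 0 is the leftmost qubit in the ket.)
-0.6665i|01⟩ - 0.3053i|10⟩ - 0.6801i|11⟩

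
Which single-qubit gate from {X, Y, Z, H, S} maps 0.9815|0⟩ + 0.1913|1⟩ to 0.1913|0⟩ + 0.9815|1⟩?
X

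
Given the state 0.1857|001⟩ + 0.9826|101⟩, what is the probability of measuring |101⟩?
0.9655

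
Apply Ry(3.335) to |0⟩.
-0.09655|0⟩ + 0.9953|1⟩

Ry(3.335) = [[cos(θ/2), −sin(θ/2)], [sin(θ/2), cos(θ/2)]]; θ = 3.335, cos(θ/2) ≈ -0.096553, sin(θ/2) ≈ 0.995328.
With a = amp(|0⟩) = 1 and b = amp(|1⟩) = 0:
new amp(|0⟩) = (-0.096553)·a + (-0.995328)·b = -0.09655
new amp(|1⟩) = (0.995328)·a + (-0.096553)·b = 0.9953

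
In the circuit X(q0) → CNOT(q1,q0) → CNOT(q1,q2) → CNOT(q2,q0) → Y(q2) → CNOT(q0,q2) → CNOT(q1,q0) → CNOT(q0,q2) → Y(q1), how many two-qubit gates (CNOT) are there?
6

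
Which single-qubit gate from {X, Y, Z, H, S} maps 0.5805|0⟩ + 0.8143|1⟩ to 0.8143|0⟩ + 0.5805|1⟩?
X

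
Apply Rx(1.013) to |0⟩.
0.8744|0⟩ - 0.4851i|1⟩

Rx(1.013) = [[cos(θ/2), −i·sin(θ/2)], [−i·sin(θ/2), cos(θ/2)]]; θ = 1.013, cos(θ/2) ≈ 0.874448, sin(θ/2) ≈ 0.48512.
With a = amp(|0⟩) = 1 and b = amp(|1⟩) = 0:
new amp(|0⟩) = (0.874448)·a + (-0.48512i)·b = 0.8744
new amp(|1⟩) = (-0.48512i)·a + (0.874448)·b = -0.4851i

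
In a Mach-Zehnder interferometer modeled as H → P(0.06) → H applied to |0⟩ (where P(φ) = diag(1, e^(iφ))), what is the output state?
(0.9991 + 0.02998i)|0⟩ + (0.0008997 - 0.02998i)|1⟩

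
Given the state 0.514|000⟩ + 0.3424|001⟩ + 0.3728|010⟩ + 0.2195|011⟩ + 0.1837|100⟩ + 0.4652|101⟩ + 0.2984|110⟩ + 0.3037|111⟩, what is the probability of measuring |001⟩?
0.1172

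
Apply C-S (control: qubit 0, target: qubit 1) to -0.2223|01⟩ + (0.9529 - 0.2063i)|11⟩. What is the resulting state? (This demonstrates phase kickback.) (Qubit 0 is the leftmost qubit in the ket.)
-0.2223|01⟩ + (0.2063 + 0.9529i)|11⟩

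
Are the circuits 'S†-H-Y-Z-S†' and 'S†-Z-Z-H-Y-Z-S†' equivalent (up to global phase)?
Yes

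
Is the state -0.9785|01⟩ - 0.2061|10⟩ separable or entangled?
Entangled

Writing the state as a|00⟩ + b|01⟩ + c|10⟩ + d|11⟩, it is a product state iff ad − bc = 0.
Here (a, b, c, d) = (0, -0.9785, -0.2061, 0): ad − bc = (0)(0) − (-0.9785)(-0.2061) = -0.2017 ≠ 0, so the state is entangled.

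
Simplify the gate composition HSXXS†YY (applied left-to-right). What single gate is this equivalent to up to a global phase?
H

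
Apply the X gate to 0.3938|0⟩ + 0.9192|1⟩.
0.9192|0⟩ + 0.3938|1⟩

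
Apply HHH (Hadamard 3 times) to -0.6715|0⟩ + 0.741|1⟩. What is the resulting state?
0.04914|0⟩ - 0.9988|1⟩

H² = I, so H^3 = H: a single Hadamard. With (a, b) = (-0.6715, 0.741), H gives ((a + b)/√2, (a − b)/√2) = (0.04914, -0.9988).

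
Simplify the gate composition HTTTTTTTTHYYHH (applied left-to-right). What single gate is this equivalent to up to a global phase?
I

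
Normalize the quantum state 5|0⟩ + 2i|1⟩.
0.9285|0⟩ + 0.3714i|1⟩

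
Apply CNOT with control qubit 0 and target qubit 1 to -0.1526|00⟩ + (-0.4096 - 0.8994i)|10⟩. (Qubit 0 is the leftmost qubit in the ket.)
-0.1526|00⟩ + (-0.4096 - 0.8994i)|11⟩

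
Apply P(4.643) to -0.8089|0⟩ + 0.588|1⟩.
-0.8089|0⟩ + (-0.04077 - 0.5866i)|1⟩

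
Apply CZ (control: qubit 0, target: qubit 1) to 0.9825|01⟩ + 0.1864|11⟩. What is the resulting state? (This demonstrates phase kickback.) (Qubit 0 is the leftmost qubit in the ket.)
0.9825|01⟩ - 0.1864|11⟩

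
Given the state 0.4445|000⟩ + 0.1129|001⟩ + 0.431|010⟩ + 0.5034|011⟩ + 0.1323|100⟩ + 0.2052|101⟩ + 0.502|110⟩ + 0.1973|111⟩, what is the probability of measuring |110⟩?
0.252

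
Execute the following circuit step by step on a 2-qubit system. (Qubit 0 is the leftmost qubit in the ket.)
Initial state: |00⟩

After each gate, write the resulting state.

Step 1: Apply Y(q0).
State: i|10⟩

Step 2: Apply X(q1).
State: i|11⟩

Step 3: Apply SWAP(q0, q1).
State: i|11⟩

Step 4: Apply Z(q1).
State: -i|11⟩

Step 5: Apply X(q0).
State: -i|01⟩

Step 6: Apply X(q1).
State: -i|00⟩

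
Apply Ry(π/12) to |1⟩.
-0.1305|0⟩ + 0.9914|1⟩

Ry(π/12) = [[cos(θ/2), −sin(θ/2)], [sin(θ/2), cos(θ/2)]]; θ = π/12, cos(θ/2) ≈ 0.991445, sin(θ/2) ≈ 0.130526.
With a = amp(|0⟩) = 0 and b = amp(|1⟩) = 1:
new amp(|0⟩) = (0.991445)·a + (-0.130526)·b = -0.1305
new amp(|1⟩) = (0.130526)·a + (0.991445)·b = 0.9914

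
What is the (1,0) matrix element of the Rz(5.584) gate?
0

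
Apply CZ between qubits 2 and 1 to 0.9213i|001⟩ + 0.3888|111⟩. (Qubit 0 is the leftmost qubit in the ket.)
0.9213i|001⟩ - 0.3888|111⟩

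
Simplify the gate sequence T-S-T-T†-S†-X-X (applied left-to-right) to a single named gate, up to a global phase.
T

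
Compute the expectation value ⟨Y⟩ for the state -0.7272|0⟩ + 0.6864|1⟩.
0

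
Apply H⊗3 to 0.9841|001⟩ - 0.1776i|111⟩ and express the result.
(0.3479 - 0.06279i)|000⟩ + (-0.3479 + 0.06279i)|001⟩ + (0.3479 + 0.06279i)|010⟩ + (-0.3479 - 0.06279i)|011⟩ + (0.3479 + 0.06279i)|100⟩ + (-0.3479 - 0.06279i)|101⟩ + (0.3479 - 0.06279i)|110⟩ + (-0.3479 + 0.06279i)|111⟩

H⊗3 gives amp(|y⟩) = (1/2√2) Σ_x (−1)^(x·y) amp(|x⟩), where x·y is the number of positions in which both x and y have a 1.
|000⟩: (0.9841 - 0.1776i)/(2√2) = (0.3479 - 0.06279i)
|001⟩: (-0.9841 + 0.1776i)/(2√2) = (-0.3479 + 0.06279i)
|010⟩: (0.9841 + 0.1776i)/(2√2) = (0.3479 + 0.06279i)
|011⟩: (-0.9841 - 0.1776i)/(2√2) = (-0.3479 - 0.06279i)
|100⟩: (0.9841 + 0.1776i)/(2√2) = (0.3479 + 0.06279i)
|101⟩: (-0.9841 - 0.1776i)/(2√2) = (-0.3479 - 0.06279i)
|110⟩: (0.9841 - 0.1776i)/(2√2) = (0.3479 - 0.06279i)
|111⟩: (-0.9841 + 0.1776i)/(2√2) = (-0.3479 + 0.06279i)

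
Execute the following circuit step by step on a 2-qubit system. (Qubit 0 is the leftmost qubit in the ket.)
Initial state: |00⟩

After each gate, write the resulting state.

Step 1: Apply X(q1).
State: |01⟩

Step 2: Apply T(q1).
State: (1/√2 + (1/√2)i)|01⟩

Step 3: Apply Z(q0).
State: (1/√2 + (1/√2)i)|01⟩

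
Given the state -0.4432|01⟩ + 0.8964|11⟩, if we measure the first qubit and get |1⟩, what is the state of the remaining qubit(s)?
|1⟩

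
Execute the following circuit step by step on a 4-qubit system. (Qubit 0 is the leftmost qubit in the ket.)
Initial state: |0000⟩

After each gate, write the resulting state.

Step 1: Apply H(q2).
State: 1/√2|0000⟩ + 1/√2|0010⟩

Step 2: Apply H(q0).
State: 1/2|0000⟩ + 1/2|0010⟩ + 1/2|1000⟩ + 1/2|1010⟩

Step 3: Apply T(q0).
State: 1/2|0000⟩ + 1/2|0010⟩ + (1/√8 + (1/√8)i)|1000⟩ + (1/√8 + (1/√8)i)|1010⟩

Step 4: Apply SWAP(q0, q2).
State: 1/2|0000⟩ + (1/√8 + (1/√8)i)|0010⟩ + 1/2|1000⟩ + (1/√8 + (1/√8)i)|1010⟩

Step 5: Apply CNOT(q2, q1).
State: 1/2|0000⟩ + (1/√8 + (1/√8)i)|0110⟩ + 1/2|1000⟩ + (1/√8 + (1/√8)i)|1110⟩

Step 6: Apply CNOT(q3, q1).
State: 1/2|0000⟩ + (1/√8 + (1/√8)i)|0110⟩ + 1/2|1000⟩ + (1/√8 + (1/√8)i)|1110⟩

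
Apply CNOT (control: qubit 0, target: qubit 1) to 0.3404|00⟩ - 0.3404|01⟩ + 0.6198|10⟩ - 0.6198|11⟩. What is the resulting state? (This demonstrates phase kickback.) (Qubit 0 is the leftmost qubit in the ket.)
0.3404|00⟩ - 0.3404|01⟩ - 0.6198|10⟩ + 0.6198|11⟩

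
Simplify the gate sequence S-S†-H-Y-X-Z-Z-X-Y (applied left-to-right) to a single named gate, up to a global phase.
H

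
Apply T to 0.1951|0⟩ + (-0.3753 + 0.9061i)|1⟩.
0.1951|0⟩ + (-0.9061 + 0.3753i)|1⟩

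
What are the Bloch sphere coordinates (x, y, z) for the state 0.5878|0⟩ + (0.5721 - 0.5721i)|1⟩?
(0.6726, -0.6726, -0.3091)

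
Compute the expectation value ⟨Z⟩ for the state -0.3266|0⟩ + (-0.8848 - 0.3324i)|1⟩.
-0.7867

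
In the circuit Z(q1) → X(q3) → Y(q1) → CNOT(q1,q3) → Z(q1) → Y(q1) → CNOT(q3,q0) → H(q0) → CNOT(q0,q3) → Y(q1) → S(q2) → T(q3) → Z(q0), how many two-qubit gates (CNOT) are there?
3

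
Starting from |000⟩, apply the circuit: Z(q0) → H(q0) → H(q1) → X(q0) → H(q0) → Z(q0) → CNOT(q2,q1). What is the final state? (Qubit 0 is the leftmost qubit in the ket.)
1/√2|000⟩ + 1/√2|010⟩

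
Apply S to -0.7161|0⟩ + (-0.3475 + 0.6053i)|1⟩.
-0.7161|0⟩ + (-0.6053 - 0.3475i)|1⟩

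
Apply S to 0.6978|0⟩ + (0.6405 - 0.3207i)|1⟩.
0.6978|0⟩ + (0.3207 + 0.6405i)|1⟩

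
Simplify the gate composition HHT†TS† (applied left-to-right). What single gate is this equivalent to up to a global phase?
S†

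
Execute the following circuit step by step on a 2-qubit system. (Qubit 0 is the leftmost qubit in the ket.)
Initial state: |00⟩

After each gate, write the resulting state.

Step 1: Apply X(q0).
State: |10⟩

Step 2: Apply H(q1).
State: 1/√2|10⟩ + 1/√2|11⟩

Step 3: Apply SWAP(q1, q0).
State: 1/√2|01⟩ + 1/√2|11⟩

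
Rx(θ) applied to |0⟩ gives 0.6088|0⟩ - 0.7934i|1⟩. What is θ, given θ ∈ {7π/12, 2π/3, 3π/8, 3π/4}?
7π/12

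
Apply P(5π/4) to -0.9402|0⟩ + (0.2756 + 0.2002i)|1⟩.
-0.9402|0⟩ + (-0.05332 - 0.3364i)|1⟩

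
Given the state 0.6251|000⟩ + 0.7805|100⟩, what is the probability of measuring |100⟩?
0.6092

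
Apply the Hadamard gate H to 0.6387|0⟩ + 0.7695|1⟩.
0.9957|0⟩ - 0.09249|1⟩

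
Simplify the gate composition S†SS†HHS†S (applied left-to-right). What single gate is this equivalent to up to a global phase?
S†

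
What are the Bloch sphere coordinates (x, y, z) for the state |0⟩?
(0, 0, 1)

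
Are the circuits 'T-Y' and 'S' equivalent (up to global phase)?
No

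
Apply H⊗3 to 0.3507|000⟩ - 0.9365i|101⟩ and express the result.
(0.124 - 0.3311i)|000⟩ + (0.124 + 0.3311i)|001⟩ + (0.124 - 0.3311i)|010⟩ + (0.124 + 0.3311i)|011⟩ + (0.124 + 0.3311i)|100⟩ + (0.124 - 0.3311i)|101⟩ + (0.124 + 0.3311i)|110⟩ + (0.124 - 0.3311i)|111⟩

H⊗3 gives amp(|y⟩) = (1/2√2) Σ_x (−1)^(x·y) amp(|x⟩), where x·y is the number of positions in which both x and y have a 1.
|000⟩: (0.3507 - 0.9365i)/(2√2) = (0.124 - 0.3311i)
|001⟩: (0.3507 + 0.9365i)/(2√2) = (0.124 + 0.3311i)
|010⟩: (0.3507 - 0.9365i)/(2√2) = (0.124 - 0.3311i)
|011⟩: (0.3507 + 0.9365i)/(2√2) = (0.124 + 0.3311i)
|100⟩: (0.3507 + 0.9365i)/(2√2) = (0.124 + 0.3311i)
|101⟩: (0.3507 - 0.9365i)/(2√2) = (0.124 - 0.3311i)
|110⟩: (0.3507 + 0.9365i)/(2√2) = (0.124 + 0.3311i)
|111⟩: (0.3507 - 0.9365i)/(2√2) = (0.124 - 0.3311i)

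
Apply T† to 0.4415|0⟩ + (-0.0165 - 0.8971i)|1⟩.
0.4415|0⟩ + (-0.646 - 0.6227i)|1⟩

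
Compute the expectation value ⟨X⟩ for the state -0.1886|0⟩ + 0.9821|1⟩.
-0.3704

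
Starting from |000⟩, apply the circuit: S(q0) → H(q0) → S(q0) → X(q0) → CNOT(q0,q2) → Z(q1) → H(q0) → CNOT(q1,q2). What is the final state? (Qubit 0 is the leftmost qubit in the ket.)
(1/2)i|000⟩ + 1/2|001⟩ + (1/2)i|100⟩ - 1/2|101⟩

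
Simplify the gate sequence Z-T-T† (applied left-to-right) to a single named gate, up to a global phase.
Z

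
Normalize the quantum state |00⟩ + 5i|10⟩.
0.1961|00⟩ + 0.9806i|10⟩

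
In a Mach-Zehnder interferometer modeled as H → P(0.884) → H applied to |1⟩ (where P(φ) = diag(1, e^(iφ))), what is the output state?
(0.183 - 0.3866i)|0⟩ + (0.817 + 0.3866i)|1⟩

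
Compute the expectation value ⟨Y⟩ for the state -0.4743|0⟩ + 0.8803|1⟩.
0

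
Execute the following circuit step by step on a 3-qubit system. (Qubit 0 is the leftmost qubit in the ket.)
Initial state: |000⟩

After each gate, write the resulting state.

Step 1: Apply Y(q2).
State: i|001⟩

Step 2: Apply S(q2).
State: -|001⟩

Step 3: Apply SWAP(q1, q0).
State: -|001⟩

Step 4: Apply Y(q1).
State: -i|011⟩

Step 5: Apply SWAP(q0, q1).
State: -i|101⟩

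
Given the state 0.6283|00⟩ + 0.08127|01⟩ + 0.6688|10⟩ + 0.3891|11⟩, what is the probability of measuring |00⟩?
0.3948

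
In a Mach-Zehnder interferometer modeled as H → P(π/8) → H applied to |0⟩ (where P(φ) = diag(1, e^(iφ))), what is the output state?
(0.9619 + 0.1913i)|0⟩ + (0.03806 - 0.1913i)|1⟩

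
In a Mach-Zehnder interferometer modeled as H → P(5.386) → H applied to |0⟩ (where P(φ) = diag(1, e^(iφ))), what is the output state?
(0.8119 - 0.3908i)|0⟩ + (0.1881 + 0.3908i)|1⟩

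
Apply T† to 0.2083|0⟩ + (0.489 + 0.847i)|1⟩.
0.2083|0⟩ + (0.9447 + 0.2531i)|1⟩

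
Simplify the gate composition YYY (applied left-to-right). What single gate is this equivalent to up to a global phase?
Y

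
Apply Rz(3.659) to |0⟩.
(-0.2558 - 0.9667i)|0⟩

Rz(3.659) = [[e^(−iθ/2), 0], [0, e^(iθ/2)]] with e^(±iθ/2) = cos(θ/2) ± i·sin(θ/2); θ = 3.659, cos(θ/2) ≈ -0.255828, sin(θ/2) ≈ 0.966722.
With a = amp(|0⟩) = 1 and b = amp(|1⟩) = 0:
new amp(|0⟩) = (-0.255828 - 0.966722i)·a = (-0.2558 - 0.9667i)
new amp(|1⟩) = (-0.255828 + 0.966722i)·b = 0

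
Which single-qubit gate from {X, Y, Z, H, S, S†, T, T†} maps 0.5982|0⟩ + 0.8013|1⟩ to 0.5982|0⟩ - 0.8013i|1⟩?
S†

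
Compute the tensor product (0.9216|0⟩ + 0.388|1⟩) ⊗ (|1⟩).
0.9216|01⟩ + 0.388|11⟩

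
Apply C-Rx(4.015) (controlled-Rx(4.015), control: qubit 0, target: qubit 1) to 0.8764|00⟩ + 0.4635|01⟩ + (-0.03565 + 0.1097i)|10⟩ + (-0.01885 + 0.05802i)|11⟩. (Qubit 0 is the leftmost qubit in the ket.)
0.8764|00⟩ + 0.4635|01⟩ + (0.06765 - 0.02932i)|10⟩ + (0.1074 + 0.007764i)|11⟩

C-Rx(4.015) leaves the control-|0⟩ kets |00⟩, |01⟩ unchanged and applies Rx(4.015) to qubit 1 on the control-|1⟩ pair (|10⟩, |11⟩).
Rx(4.015) = [[cos(θ/2), −i·sin(θ/2)], [−i·sin(θ/2), cos(θ/2)]]; θ = 4.015, cos(θ/2) ≈ -0.422955, sin(θ/2) ≈ 0.906151.
With a = amp(|10⟩) = (-0.03565 + 0.1097i) and b = amp(|11⟩) = (-0.01885 + 0.05802i):
new amp(|10⟩) = (-0.422955)·a + (-0.906151i)·b = (0.06765 - 0.02932i)
new amp(|11⟩) = (-0.906151i)·a + (-0.422955)·b = (0.1074 + 0.007764i)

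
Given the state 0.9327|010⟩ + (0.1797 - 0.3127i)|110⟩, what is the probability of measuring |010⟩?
0.8699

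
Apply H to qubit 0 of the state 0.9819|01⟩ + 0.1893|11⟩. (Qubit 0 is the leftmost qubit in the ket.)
0.8282|01⟩ + 0.5605|11⟩

H on qubit 0 mixes each pair of kets that differ only in qubit 0: amplitudes (a, b) of (|…0…⟩, |…1…⟩) become ((a + b)/√2, (a − b)/√2). Kets absent from the input have amplitude 0.
(|01⟩, |11⟩): (a, b) = (0.9819, 0.1893) → (0.8282, 0.5605)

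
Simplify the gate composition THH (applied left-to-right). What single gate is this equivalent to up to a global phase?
T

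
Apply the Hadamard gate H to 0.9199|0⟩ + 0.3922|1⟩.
0.9278|0⟩ + 0.3731|1⟩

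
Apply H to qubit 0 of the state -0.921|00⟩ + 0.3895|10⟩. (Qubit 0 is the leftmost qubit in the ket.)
-0.3758|00⟩ - 0.9267|10⟩

H on qubit 0 mixes each pair of kets that differ only in qubit 0: amplitudes (a, b) of (|…0…⟩, |…1…⟩) become ((a + b)/√2, (a − b)/√2). Kets absent from the input have amplitude 0.
(|00⟩, |10⟩): (a, b) = (-0.921, 0.3895) → (-0.3758, -0.9267)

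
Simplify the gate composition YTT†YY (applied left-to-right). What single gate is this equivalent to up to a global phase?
Y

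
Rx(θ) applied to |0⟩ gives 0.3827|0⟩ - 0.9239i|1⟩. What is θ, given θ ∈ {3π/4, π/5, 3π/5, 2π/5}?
3π/4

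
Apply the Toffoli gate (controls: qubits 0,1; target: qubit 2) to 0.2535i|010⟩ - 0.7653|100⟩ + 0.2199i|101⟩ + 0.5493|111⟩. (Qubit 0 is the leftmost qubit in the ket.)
0.2535i|010⟩ - 0.7653|100⟩ + 0.2199i|101⟩ + 0.5493|110⟩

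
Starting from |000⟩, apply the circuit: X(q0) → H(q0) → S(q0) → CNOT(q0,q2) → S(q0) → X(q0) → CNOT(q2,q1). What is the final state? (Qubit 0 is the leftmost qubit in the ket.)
1/√2|011⟩ + 1/√2|100⟩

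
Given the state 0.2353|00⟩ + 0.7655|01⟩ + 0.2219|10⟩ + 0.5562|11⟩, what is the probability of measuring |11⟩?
0.3094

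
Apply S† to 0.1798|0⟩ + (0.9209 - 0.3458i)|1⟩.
0.1798|0⟩ + (-0.3458 - 0.9209i)|1⟩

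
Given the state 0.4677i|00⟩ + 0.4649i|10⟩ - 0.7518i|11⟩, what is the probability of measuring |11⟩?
0.5652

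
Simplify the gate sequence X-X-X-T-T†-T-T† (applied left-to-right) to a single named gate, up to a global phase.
X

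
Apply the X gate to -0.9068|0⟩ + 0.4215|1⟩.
0.4215|0⟩ - 0.9068|1⟩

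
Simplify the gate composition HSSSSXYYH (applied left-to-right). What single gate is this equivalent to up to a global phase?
Z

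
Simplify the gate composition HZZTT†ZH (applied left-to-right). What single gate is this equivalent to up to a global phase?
X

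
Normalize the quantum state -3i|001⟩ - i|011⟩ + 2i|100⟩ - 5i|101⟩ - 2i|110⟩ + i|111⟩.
-0.4523i|001⟩ - 0.1508i|011⟩ + 0.3015i|100⟩ - 0.7538i|101⟩ - 0.3015i|110⟩ + 0.1508i|111⟩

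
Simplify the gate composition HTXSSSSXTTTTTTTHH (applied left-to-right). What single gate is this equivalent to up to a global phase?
H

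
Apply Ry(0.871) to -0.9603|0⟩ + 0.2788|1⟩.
-0.9883|0⟩ - 0.1523|1⟩

Ry(0.871) = [[cos(θ/2), −sin(θ/2)], [sin(θ/2), cos(θ/2)]]; θ = 0.871, cos(θ/2) ≈ 0.906659, sin(θ/2) ≈ 0.421864.
With a = amp(|0⟩) = -0.9603 and b = amp(|1⟩) = 0.2788:
new amp(|0⟩) = (0.906659)·a + (-0.421864)·b = -0.9883
new amp(|1⟩) = (0.421864)·a + (0.906659)·b = -0.1523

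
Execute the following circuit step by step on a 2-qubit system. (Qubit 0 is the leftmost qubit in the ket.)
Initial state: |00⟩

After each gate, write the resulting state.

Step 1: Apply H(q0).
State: 1/√2|00⟩ + 1/√2|10⟩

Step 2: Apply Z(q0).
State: 1/√2|00⟩ - 1/√2|10⟩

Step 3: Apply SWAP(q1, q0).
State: 1/√2|00⟩ - 1/√2|01⟩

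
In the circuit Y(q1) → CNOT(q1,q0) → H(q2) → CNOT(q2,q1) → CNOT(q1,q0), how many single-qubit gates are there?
2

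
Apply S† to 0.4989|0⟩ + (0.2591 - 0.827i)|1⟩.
0.4989|0⟩ + (-0.827 - 0.2591i)|1⟩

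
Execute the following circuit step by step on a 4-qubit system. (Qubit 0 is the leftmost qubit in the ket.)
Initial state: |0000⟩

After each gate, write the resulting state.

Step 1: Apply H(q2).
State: 1/√2|0000⟩ + 1/√2|0010⟩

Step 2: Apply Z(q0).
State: 1/√2|0000⟩ + 1/√2|0010⟩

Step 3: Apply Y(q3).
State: (1/√2)i|0001⟩ + (1/√2)i|0011⟩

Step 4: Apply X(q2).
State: (1/√2)i|0001⟩ + (1/√2)i|0011⟩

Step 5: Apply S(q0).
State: (1/√2)i|0001⟩ + (1/√2)i|0011⟩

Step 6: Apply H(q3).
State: (1/2)i|0000⟩ - (1/2)i|0001⟩ + (1/2)i|0010⟩ - (1/2)i|0011⟩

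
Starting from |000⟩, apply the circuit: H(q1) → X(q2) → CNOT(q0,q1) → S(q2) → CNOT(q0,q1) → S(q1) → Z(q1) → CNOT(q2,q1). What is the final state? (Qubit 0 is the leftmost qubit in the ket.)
1/√2|001⟩ + (1/√2)i|011⟩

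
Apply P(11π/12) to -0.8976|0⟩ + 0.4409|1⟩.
-0.8976|0⟩ + (-0.4259 + 0.1141i)|1⟩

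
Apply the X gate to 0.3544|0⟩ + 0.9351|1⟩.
0.9351|0⟩ + 0.3544|1⟩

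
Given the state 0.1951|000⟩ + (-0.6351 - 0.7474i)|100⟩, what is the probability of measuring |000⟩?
0.03806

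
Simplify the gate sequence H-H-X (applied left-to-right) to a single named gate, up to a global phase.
X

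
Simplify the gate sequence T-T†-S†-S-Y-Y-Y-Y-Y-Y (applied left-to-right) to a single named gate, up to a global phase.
I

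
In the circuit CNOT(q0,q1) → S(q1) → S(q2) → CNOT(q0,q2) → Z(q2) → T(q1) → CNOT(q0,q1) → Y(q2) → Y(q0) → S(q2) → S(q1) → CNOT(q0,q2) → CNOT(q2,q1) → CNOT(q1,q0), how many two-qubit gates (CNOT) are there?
6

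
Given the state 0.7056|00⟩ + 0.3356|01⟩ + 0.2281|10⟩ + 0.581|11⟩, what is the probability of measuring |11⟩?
0.3376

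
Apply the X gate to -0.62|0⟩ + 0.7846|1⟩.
0.7846|0⟩ - 0.62|1⟩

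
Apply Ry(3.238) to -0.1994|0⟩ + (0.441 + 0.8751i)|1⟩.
(-0.4309 - 0.8741i)|0⟩ + (-0.2204 - 0.04217i)|1⟩

Ry(3.238) = [[cos(θ/2), −sin(θ/2)], [sin(θ/2), cos(θ/2)]]; θ = 3.238, cos(θ/2) ≈ -0.048185, sin(θ/2) ≈ 0.998838.
With a = amp(|0⟩) = -0.1994 and b = amp(|1⟩) = (0.441 + 0.8751i):
new amp(|0⟩) = (-0.048185)·a + (-0.998838)·b = (-0.4309 - 0.8741i)
new amp(|1⟩) = (0.998838)·a + (-0.048185)·b = (-0.2204 - 0.04217i)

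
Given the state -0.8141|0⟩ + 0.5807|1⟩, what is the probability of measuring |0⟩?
0.6628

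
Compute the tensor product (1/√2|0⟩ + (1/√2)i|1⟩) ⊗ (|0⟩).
1/√2|00⟩ + (1/√2)i|10⟩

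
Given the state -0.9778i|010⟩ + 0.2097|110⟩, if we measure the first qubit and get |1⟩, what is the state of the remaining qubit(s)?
|10⟩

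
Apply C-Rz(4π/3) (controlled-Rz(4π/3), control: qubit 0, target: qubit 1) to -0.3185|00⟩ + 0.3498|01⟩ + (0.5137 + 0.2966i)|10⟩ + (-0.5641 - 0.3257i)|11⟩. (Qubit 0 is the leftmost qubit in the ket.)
-0.3185|00⟩ + 0.3498|01⟩ + (0.00001313 - 0.5932i)|10⟩ + (0.5641 - 0.3257i)|11⟩

C-Rz(4π/3) leaves the control-|0⟩ kets |00⟩, |01⟩ unchanged and applies Rz(4π/3) to qubit 1 on the control-|1⟩ pair (|10⟩, |11⟩).
Rz(4π/3) = [[e^(−iθ/2), 0], [0, e^(iθ/2)]] with e^(±iθ/2) = cos(θ/2) ± i·sin(θ/2); θ = 4π/3, cos(θ/2) ≈ -0.5, sin(θ/2) ≈ 0.866025.
With a = amp(|10⟩) = (0.5137 + 0.2966i) and b = amp(|11⟩) = (-0.5641 - 0.3257i):
new amp(|10⟩) = (-0.5 - 0.866025i)·a = (0.00001313 - 0.5932i)
new amp(|11⟩) = (-0.5 + 0.866025i)·b = (0.5641 - 0.3257i)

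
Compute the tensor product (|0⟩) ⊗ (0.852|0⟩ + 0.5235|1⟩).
0.852|00⟩ + 0.5235|01⟩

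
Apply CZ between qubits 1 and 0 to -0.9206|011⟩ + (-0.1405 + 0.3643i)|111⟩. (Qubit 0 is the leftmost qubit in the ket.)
-0.9206|011⟩ + (0.1405 - 0.3643i)|111⟩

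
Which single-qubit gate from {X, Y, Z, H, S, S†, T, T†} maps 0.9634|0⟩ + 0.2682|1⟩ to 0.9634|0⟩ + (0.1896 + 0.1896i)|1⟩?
T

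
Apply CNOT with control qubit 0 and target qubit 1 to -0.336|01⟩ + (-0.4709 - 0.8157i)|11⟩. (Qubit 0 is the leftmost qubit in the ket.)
-0.336|01⟩ + (-0.4709 - 0.8157i)|10⟩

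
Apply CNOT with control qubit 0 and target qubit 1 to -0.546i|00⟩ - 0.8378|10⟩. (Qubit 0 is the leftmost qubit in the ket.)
-0.546i|00⟩ - 0.8378|11⟩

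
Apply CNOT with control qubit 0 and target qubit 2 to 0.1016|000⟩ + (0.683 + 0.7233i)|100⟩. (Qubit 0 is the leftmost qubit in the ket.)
0.1016|000⟩ + (0.683 + 0.7233i)|101⟩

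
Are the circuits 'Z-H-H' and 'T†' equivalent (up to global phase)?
No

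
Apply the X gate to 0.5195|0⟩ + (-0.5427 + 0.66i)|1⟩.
(-0.5427 + 0.66i)|0⟩ + 0.5195|1⟩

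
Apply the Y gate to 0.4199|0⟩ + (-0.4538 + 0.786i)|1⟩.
(0.786 + 0.4538i)|0⟩ + 0.4199i|1⟩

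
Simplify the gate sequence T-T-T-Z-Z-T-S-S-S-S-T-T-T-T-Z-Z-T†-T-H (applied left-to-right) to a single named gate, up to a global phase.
H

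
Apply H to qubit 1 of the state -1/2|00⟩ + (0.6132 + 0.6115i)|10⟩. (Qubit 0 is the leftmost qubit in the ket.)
-1/√8|00⟩ - 1/√8|01⟩ + (0.4336 + 0.4324i)|10⟩ + (0.4336 + 0.4324i)|11⟩

H on qubit 1 mixes each pair of kets that differ only in qubit 1: amplitudes (a, b) of (|…0…⟩, |…1…⟩) become ((a + b)/√2, (a − b)/√2). Kets absent from the input have amplitude 0.
(|00⟩, |01⟩): (a, b) = (-1/2, 0) → (-1/√8, -1/√8)
(|10⟩, |11⟩): (a, b) = ((0.6132 + 0.6115i), 0) → ((0.4336 + 0.4324i), (0.4336 + 0.4324i))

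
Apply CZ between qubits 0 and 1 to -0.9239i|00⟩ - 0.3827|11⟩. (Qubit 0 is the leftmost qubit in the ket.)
-0.9239i|00⟩ + 0.3827|11⟩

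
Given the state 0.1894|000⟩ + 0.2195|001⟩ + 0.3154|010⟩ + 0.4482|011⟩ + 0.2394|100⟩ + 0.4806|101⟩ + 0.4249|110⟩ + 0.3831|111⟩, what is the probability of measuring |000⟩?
0.03587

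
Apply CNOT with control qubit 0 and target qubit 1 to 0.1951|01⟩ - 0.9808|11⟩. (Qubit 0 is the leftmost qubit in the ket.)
0.1951|01⟩ - 0.9808|10⟩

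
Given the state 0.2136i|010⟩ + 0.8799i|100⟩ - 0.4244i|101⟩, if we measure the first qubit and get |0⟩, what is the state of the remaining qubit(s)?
i|10⟩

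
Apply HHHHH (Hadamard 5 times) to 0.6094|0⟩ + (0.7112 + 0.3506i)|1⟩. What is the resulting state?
(0.9338 + 0.2479i)|0⟩ + (-0.07198 - 0.2479i)|1⟩

H² = I, so H^5 = H: a single Hadamard. With (a, b) = (0.6094, (0.7112 + 0.3506i)), H gives ((a + b)/√2, (a − b)/√2) = ((0.9338 + 0.2479i), (-0.07198 - 0.2479i)).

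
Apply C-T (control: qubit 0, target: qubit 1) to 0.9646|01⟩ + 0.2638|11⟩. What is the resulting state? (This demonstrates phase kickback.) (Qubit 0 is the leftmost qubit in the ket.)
0.9646|01⟩ + (0.1865 + 0.1865i)|11⟩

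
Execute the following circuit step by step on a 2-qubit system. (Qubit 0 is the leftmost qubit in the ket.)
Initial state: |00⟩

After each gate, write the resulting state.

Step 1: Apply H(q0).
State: 1/√2|00⟩ + 1/√2|10⟩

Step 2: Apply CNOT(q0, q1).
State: 1/√2|00⟩ + 1/√2|11⟩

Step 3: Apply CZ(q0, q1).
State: 1/√2|00⟩ - 1/√2|11⟩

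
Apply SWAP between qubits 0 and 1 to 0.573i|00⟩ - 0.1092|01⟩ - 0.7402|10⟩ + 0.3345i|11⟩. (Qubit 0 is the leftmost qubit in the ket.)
0.573i|00⟩ - 0.7402|01⟩ - 0.1092|10⟩ + 0.3345i|11⟩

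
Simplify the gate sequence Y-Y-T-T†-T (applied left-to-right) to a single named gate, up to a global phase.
T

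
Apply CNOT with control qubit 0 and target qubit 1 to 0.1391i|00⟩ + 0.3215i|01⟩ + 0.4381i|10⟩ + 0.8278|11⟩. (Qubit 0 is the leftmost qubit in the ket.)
0.1391i|00⟩ + 0.3215i|01⟩ + 0.8278|10⟩ + 0.4381i|11⟩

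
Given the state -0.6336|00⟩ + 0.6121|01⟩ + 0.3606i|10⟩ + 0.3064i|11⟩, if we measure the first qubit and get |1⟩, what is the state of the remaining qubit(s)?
0.7621i|0⟩ + 0.6475i|1⟩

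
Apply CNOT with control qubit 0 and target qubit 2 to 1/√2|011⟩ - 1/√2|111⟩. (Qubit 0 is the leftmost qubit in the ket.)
1/√2|011⟩ - 1/√2|110⟩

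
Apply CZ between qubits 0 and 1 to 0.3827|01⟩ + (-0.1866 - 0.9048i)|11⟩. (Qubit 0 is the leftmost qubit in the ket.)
0.3827|01⟩ + (0.1866 + 0.9048i)|11⟩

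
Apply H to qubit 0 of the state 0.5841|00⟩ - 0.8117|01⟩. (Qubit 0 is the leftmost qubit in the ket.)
0.413|00⟩ - 0.574|01⟩ + 0.413|10⟩ - 0.574|11⟩

H on qubit 0 mixes each pair of kets that differ only in qubit 0: amplitudes (a, b) of (|…0…⟩, |…1…⟩) become ((a + b)/√2, (a − b)/√2). Kets absent from the input have amplitude 0.
(|00⟩, |10⟩): (a, b) = (0.5841, 0) → (0.413, 0.413)
(|01⟩, |11⟩): (a, b) = (-0.8117, 0) → (-0.574, -0.574)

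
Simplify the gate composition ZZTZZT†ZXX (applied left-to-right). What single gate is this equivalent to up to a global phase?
Z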